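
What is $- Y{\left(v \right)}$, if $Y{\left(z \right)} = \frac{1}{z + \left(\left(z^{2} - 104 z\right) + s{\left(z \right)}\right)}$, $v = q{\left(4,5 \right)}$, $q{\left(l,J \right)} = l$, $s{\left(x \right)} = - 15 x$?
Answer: $\frac{1}{456} \approx 0.002193$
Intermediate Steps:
$v = 4$
$Y{\left(z \right)} = \frac{1}{z^{2} - 118 z}$ ($Y{\left(z \right)} = \frac{1}{z - \left(- z^{2} + 119 z\right)} = \frac{1}{z + \left(z^{2} - 119 z\right)} = \frac{1}{z^{2} - 118 z}$)
$- Y{\left(v \right)} = - \frac{1}{4 \left(-118 + 4\right)} = - \frac{1}{4 \left(-114\right)} = - \frac{-1}{4 \cdot 114} = \left(-1\right) \left(- \frac{1}{456}\right) = \frac{1}{456}$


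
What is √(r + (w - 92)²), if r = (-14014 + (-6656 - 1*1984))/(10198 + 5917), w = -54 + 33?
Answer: √3315657720815/16115 ≈ 112.99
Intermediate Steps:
w = -21
r = -22654/16115 (r = (-14014 + (-6656 - 1984))/16115 = (-14014 - 8640)*(1/16115) = -22654*1/16115 = -22654/16115 ≈ -1.4058)
√(r + (w - 92)²) = √(-22654/16115 + (-21 - 92)²) = √(-22654/16115 + (-113)²) = √(-22654/16115 + 12769) = √(205749781/16115) = √3315657720815/16115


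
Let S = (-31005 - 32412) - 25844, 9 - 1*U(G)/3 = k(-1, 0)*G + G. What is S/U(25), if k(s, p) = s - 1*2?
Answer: -89261/177 ≈ -504.30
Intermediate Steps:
k(s, p) = -2 + s (k(s, p) = s - 2 = -2 + s)
U(G) = 27 + 6*G (U(G) = 27 - 3*((-2 - 1)*G + G) = 27 - 3*(-3*G + G) = 27 - (-6)*G = 27 + 6*G)
S = -89261 (S = -63417 - 25844 = -89261)
S/U(25) = -89261/(27 + 6*25) = -89261/(27 + 150) = -89261/177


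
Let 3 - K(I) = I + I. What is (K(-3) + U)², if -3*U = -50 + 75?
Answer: 4/9 ≈ 0.44444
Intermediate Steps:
U = -25/3 (U = -(-50 + 75)/3 = -⅓*25 = -25/3 ≈ -8.3333)
K(I) = 3 - 2*I (K(I) = 3 - (I + I) = 3 - 2*I)
(K(-3) + U)² = ((3 - 2*(-3)) - 25/3)² = ((3 + 6) - 25/3)² = (9 - 25/3)² = (⅔)² = 4/9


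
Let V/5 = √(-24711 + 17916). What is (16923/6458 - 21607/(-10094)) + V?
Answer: 77589692/16296763 + 15*I*√755 ≈ 4.761 + 412.16*I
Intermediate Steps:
V = 15*I*√755 (V = 5*√(-24711 + 17916) = 5*√(-6795) = 5*(3*I*√755) = 15*I*√755 ≈ 412.16*I)
(16923/6458 - 21607/(-10094)) + V = (16923/6458 - 21607/(-10094)) + 15*I*√755 = (16923*(1/6458) - 21607*(-1/10094)) + 15*I*√755 = (16923/6458 + 21607/10094) + 15*I*√755 = 77589692/16296763 + 15*I*√755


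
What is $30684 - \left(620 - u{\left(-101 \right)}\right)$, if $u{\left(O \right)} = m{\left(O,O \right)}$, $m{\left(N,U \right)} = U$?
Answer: $29963$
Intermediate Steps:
$u{\left(O \right)} = O$
$30684 - \left(620 - u{\left(-101 \right)}\right) = 30684 - \left(620 - -101\right) = 30684 - \left(620 + 101\right) = 30684 - 721 = 29963$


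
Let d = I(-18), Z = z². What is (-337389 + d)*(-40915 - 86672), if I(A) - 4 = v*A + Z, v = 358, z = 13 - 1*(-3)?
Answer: 43835448351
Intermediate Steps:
z = 16 (z = 13 + 3 = 16)
Z = 256 (Z = 16² = 256)
I(A) = 260 + 358*A (I(A) = 4 + (358*A + 256) = 4 + (256 + 358*A) = 260 + 358*A)
d = -6184 (d = 260 + 358*(-18) = 260 - 6444 = -6184)
(-337389 + d)*(-40915 - 86672) = (-337389 - 6184)*(-40915 - 86672) = -343573*(-127587) = 43835448351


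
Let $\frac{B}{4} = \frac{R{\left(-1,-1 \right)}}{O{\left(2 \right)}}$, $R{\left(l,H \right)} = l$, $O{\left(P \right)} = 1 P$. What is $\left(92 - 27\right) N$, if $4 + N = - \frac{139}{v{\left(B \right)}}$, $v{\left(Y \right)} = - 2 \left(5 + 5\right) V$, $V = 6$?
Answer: $- \frac{4433}{24} \approx -184.71$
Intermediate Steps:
$O{\left(P \right)} = P$
$B = -2$ ($B = 4 \left(- \frac{1}{2}\right) = -2$)
$v{\left(Y \right)} = -120$ ($v{\left(Y \right)} = - 2 \left(5 + 5\right) 6 = \left(-2\right) 10 \cdot 6 = \left(-20\right) 6 = -120$)
$N = - \frac{341}{120}$ ($N = -4 - \frac{139}{-120} = -4 - - \frac{139}{120} = -4 + \frac{139}{120} = - \frac{341}{120} \approx -2.8417$)
$\left(92 - 27\right) N = \left(92 - 27\right) \left(- \frac{341}{120}\right) = 65 \left(- \frac{341}{120}\right) = - \frac{4433}{24}$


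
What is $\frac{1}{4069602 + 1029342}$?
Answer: $\frac{1}{5098944} \approx 1.9612 \cdot 10^{-7}$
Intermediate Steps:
$\frac{1}{4069602 + 1029342} = \frac{1}{5098944}$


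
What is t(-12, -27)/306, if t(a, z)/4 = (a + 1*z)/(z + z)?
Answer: 13/1377 ≈ 0.0094408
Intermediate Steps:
t(a, z) = 2*(a + z)/z (t(a, z) = 4*((a + 1*z)/(z + z)) = 4*((a + z)/((2*z))) = 4*((a + z)*(1/(2*z))) = 4*((a + z)/(2*z)) = 2*(a + z)/z)
t(-12, -27)/306 = (2 + 2*(-12)/(-27))/306 = (2 + 2*(-12)*(-1/27))*(1/306) = (2 + 8/9)*(1/306) = (26/9)*(1/306) = 13/1377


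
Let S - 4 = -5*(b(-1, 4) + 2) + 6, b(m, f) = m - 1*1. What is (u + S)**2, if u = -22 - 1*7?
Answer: 361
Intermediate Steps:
b(m, f) = -1 + m (b(m, f) = m - 1 = -1 + m)
S = 10 (S = 4 + (-5*((-1 - 1) + 2) + 6) = 4 + (-5*(-2 + 2) + 6) = 4 + (-5*0 + 6) = 4 + (0 + 6) = 4 + 6 = 10)
u = -29 (u = -22 - 7 = -29)
(u + S)**2 = (-29 + 10)**2 = (-19)**2 = 361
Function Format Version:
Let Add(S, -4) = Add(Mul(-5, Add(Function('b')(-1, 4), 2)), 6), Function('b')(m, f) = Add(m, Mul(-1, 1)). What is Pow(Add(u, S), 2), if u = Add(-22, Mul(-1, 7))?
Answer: 361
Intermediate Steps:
Function('b')(m, f) = Add(-1, m) (Function('b')(m, f) = Add(m, -1) = Add(-1, m))
S = 10 (S = Add(4, Add(Mul(-5, Add(Add(-1, -1), 2)), 6)) = Add(4, Add(Mul(-5, Add(-2, 2)), 6)) = Add(4, Add(Mul(-5, 0), 6)) = Add(4, Add(0, 6)) = Add(4, 6) = 10)
u = -29 (u = Add(-22, -7) = -29)
Pow(Add(u, S), 2) = Pow(Add(-29, 10), 2) = Pow(-19, 2) = 361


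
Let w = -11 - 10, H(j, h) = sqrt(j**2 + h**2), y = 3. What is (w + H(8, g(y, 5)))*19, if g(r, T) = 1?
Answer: -399 + 19*sqrt(65) ≈ -245.82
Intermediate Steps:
H(j, h) = sqrt(h**2 + j**2)
w = -21
(w + H(8, g(y, 5)))*19 = (-21 + sqrt(1**2 + 8**2))*19 = (-21 + sqrt(1 + 64))*19 = (-21 + sqrt(65))*19 = -399 + 19*sqrt(65)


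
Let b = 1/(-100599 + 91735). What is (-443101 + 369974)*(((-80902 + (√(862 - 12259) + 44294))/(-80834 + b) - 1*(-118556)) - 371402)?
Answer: 1204381843005322310/65137507 + 648197728*I*√11397/716512577 ≈ 1.849e+10 + 96.578*I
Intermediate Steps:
b = -1/8864 (b = 1/(-8864) = -1/8864 ≈ -0.00011282)
(-443101 + 369974)*(((-80902 + (√(862 - 12259) + 44294))/(-80834 + b) - 1*(-118556)) - 371402) = (-443101 + 369974)*(((-80902 + (√(862 - 12259) + 44294))/(-80834 - 1/8864) - 1*(-118556)) - 371402) = -73127*(((-80902 + (√(-11397) + 44294))/(-716512577/8864) + 118556) - 371402) = -73127*(((-80902 + (I*√11397 + 44294))*(-8864/716512577) + 118556) - 371402) = -73127*(((-80902 + (44294 + I*√11397))*(-8864/716512577) + 118556) - 371402) = -73127*(((-36608 + I*√11397)*(-8864/716512577) + 118556) - 371402) = -73127*(((29499392/65137507 - 8864*I*√11397/716512577) + 118556) - 371402) = -73127*((7722471779284/65137507 - 8864*I*√11397/716512577) - 371402) = -73127*(-16469728595530/65137507 - 8864*I*√11397/716512577) = 1204381843005322310/65137507 + 648197728*I*√11397/716512577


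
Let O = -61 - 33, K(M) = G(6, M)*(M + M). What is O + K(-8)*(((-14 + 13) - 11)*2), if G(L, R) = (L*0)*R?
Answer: -94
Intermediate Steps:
G(L, R) = 0 (G(L, R) = 0*R = 0)
K(M) = 0 (K(M) = 0*(M + M) = 0*(2*M) = 0)
O = -94
O + K(-8)*(((-14 + 13) - 11)*2) = -94 + 0*(((-14 + 13) - 11)*2) = -94 + 0*((-1 - 11)*2) = -94 + 0*(-12*2) = -94 + 0*(-24) = -94 + 0 = -94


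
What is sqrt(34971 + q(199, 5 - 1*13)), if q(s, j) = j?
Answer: sqrt(34963) ≈ 186.98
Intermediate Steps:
sqrt(34971 + q(199, 5 - 1*13)) = sqrt(34971 + (5 - 1*13)) = sqrt(34971 + (5 - 13)) = sqrt(34971 - 8) = sqrt(34963)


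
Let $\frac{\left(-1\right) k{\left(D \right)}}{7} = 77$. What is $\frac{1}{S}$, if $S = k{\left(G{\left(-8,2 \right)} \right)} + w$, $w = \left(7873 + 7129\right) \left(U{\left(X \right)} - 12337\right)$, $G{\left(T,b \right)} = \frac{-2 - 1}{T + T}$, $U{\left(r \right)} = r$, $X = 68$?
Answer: $- \frac{1}{184060077} \approx -5.433 \cdot 10^{-9}$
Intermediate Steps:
$G{\left(T,b \right)} = - \frac{3}{2 T}$
$w = -184059538$ ($w = \left(7873 + 7129\right) \left(68 - 12337\right) = 15002 \left(-12269\right) = -184059538$)
$k{\left(D \right)} = -539$ ($k{\left(D \right)} = \left(-7\right) 77 = -539$)
$S = -184060077$ ($S = -539 - 184059538 = -184060077$)
$\frac{1}{S} = \frac{1}{-184060077} = - \frac{1}{184060077}$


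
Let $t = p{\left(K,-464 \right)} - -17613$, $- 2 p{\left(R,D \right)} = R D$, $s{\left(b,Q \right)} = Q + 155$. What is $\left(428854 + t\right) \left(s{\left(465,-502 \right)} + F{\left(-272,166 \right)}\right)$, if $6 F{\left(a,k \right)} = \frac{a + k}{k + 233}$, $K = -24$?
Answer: $- \frac{183154735388}{1197} \approx -1.5301 \cdot 10^{8}$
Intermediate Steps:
$F{\left(a,k \right)} = \frac{a + k}{6 \left(233 + k\right)}$ ($F{\left(a,k \right)} = \frac{\left(a + k\right) \frac{1}{k + 233}}{6} = \frac{\left(a + k\right) \frac{1}{233 + k}}{6} = \frac{\frac{1}{233 + k} \left(a + k\right)}{6} = \frac{a + k}{6 \left(233 + k\right)}$)
$s{\left(b,Q \right)} = 155 + Q$
$p{\left(R,D \right)} = - \frac{D R}{2}$ ($p{\left(R,D \right)} = - \frac{R D}{2} = - \frac{D R}{2}$)
$t = 12045$ ($t = \left(- \frac{1}{2}\right) \left(-464\right) \left(-24\right) - -17613 = -5568 + 17613 = 12045$)
$\left(428854 + t\right) \left(s{\left(465,-502 \right)} + F{\left(-272,166 \right)}\right) = \left(428854 + 12045\right) \left(\left(155 - 502\right) + \frac{-272 + 166}{6 \left(233 + 166\right)}\right) = 440899 \left(-347 + \frac{1}{6} \cdot \frac{1}{399} \left(-106\right)\right) = 440899 \left(-347 - \frac{53}{1197}\right) = 440899 \left(- \frac{415412}{1197}\right) = - \frac{183154735388}{1197}$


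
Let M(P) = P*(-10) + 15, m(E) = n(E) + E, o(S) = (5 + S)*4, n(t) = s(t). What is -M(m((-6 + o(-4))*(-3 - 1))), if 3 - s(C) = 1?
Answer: 85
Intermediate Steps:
s(C) = 2 (s(C) = 3 - 1*1 = 3 - 1 = 2)
n(t) = 2
o(S) = 20 + 4*S
m(E) = 2 + E
M(P) = 15 - 10*P (M(P) = -10*P + 15 = 15 - 10*P)
-M(m((-6 + o(-4))*(-3 - 1))) = -(15 - 10*(2 + (-6 + (20 + 4*(-4)))*(-3 - 1))) = -(15 - 10*(2 + (-6 + (20 - 16))*(-4))) = -(15 - 10*(2 + (-6 + 4)*(-4))) = -(15 - 10*(2 - 2*(-4))) = -(15 - 10*(2 + 8)) = -(15 - 10*10) = -(15 - 100) = -1*(-85) = 85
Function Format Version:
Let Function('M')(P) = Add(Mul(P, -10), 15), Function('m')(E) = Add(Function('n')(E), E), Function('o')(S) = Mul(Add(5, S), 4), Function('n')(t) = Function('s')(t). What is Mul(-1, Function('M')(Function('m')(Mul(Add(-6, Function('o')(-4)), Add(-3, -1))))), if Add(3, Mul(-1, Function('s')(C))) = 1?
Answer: 85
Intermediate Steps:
Function('s')(C) = 2 (Function('s')(C) = Add(3, Mul(-1, 1)) = Add(3, -1) = 2)
Function('n')(t) = 2
Function('o')(S) = Add(20, Mul(4, S))
Function('m')(E) = Add(2, E)
Function('M')(P) = Add(15, Mul(-10, P)) (Function('M')(P) = Add(Mul(-10, P), 15) = Add(15, Mul(-10, P)))
Mul(-1, Function('M')(Function('m')(Mul(Add(-6, Function('o')(-4)), Add(-3, -1))))) = Mul(-1, Add(15, Mul(-10, Add(2, Mul(Add(-6, Add(20, Mul(4, -4))), Add(-3, -1)))))) = Mul(-1, Add(15, Mul(-10, Add(2, Mul(Add(-6, Add(20, -16)), -4))))) = Mul(-1, Add(15, Mul(-10, Add(2, Mul(Add(-6, 4), -4))))) = Mul(-1, Add(15, Mul(-10, Add(2, Mul(-2, -4))))) = Mul(-1, Add(15, Mul(-10, Add(2, 8)))) = Mul(-1, Add(15, Mul(-10, 10))) = Mul(-1, Add(15, -100)) = Mul(-1, -85) = 85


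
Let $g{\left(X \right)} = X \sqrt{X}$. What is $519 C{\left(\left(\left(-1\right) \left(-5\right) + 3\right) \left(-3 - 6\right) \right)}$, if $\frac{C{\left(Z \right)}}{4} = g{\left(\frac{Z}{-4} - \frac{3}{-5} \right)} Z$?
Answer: $- \frac{13900896 \sqrt{465}}{25} \approx -1.199 \cdot 10^{7}$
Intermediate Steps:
$g{\left(X \right)} = X^{\frac{3}{2}}$
$C{\left(Z \right)} = 4 Z \left(\frac{3}{5} - \frac{Z}{4}\right)^{\frac{3}{2}}$ ($C{\left(Z \right)} = 4 \left(\frac{Z}{-4} - \frac{3}{-5}\right)^{\frac{3}{2}} Z = 4 \left(Z \left(- \frac{1}{4}\right) - - \frac{3}{5}\right)^{\frac{3}{2}} Z = 4 \left(- \frac{Z}{4} + \frac{3}{5}\right)^{\frac{3}{2}} Z = 4 \left(\frac{3}{5} - \frac{Z}{4}\right)^{\frac{3}{2}} Z = 4 Z \left(\frac{3}{5} - \frac{Z}{4}\right)^{\frac{3}{2}}$)
$519 C{\left(\left(\left(-1\right) \left(-5\right) + 3\right) \left(-3 - 6\right) \right)} = 519 \frac{\left(\left(-1\right) \left(-5\right) + 3\right) \left(-3 - 6\right) \sqrt{5} \left(12 - 5 \left(\left(-1\right) \left(-5\right) + 3\right) \left(-3 - 6\right)\right)^{\frac{3}{2}}}{50} = 519 \frac{\left(5 + 3\right) \left(-9\right) \sqrt{5} \left(12 - 5 \left(5 + 3\right) \left(-9\right)\right)^{\frac{3}{2}}}{50} = 519 \frac{8 \left(-9\right) \sqrt{5} \left(12 - 5 \cdot 8 \left(-9\right)\right)^{\frac{3}{2}}}{50} = 519 \cdot \frac{1}{50} \left(-72\right) \sqrt{5} \left(12 - -360\right)^{\frac{3}{2}} = 519 \cdot \frac{1}{50} \left(-72\right) \sqrt{5} \left(12 + 360\right)^{\frac{3}{2}} = 519 \cdot \frac{1}{50} \left(-72\right) \sqrt{5} \cdot 372^{\frac{3}{2}} = 519 \cdot \frac{1}{50} \left(-72\right) \sqrt{5} \cdot 744 \sqrt{93} = 519 \left(- \frac{26784 \sqrt{465}}{25}\right) = - \frac{13900896 \sqrt{465}}{25}$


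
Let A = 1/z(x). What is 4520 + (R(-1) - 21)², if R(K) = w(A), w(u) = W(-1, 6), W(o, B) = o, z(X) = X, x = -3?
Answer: 5004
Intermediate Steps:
A = -⅓ (A = 1/(-3) = -⅓ ≈ -0.33333)
w(u) = -1
R(K) = -1
4520 + (R(-1) - 21)² = 4520 + (-1 - 21)² = 4520 + (-22)² = 4520 + 484 = 5004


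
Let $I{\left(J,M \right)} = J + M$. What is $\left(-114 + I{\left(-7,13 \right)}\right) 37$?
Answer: $-3996$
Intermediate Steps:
$\left(-114 + I{\left(-7,13 \right)}\right) 37 = \left(-114 + \left(-7 + 13\right)\right) 37 = \left(-114 + 6\right) 37 = \left(-108\right) 37 = -3996$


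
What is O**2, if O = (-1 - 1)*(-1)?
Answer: 4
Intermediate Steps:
O = 2 (O = -2*(-1) = 2)
O**2 = 2**2 = 4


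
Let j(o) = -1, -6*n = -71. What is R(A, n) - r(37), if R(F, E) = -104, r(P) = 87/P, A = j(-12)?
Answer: -3935/37 ≈ -106.35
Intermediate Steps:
n = 71/6 (n = -1/6*(-71) = 71/6 ≈ 11.833)
A = -1
R(A, n) - r(37) = -104 - 87/37 = -3935/37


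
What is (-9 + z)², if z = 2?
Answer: 49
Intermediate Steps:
(-9 + z)² = (-9 + 2)² = (-7)² = 49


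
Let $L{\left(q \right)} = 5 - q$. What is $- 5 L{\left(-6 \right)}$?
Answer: $-55$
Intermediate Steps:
$- 5 L{\left(-6 \right)} = - 5 \left(5 - -6\right) = - 5 \left(5 + 6\right) = \left(-5\right) 11 = -55$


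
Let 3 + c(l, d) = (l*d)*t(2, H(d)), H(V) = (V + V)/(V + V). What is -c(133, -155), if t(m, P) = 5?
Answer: 103078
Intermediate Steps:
H(V) = 1 (H(V) = (2*V)/((2*V)) = (2*V)*(1/(2*V)) = 1)
c(l, d) = -3 + 5*d*l (c(l, d) = -3 + (l*d)*5 = -3 + (d*l)*5 = -3 + 5*d*l)
-c(133, -155) = -(-3 + 5*(-155)*133) = -(-3 - 103075) = -1*(-103078) = 103078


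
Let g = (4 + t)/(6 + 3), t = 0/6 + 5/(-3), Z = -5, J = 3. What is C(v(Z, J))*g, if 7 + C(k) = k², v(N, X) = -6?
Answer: 203/27 ≈ 7.5185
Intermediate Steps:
t = -5/3 (t = 0*(⅙) + 5*(-⅓) = 0 - 5/3 = -5/3 ≈ -1.6667)
g = 7/27 (g = (4 - 5/3)/(6 + 3) = (7/3)/9 = (7/3)*(⅑) = 7/27 ≈ 0.25926)
C(k) = -7 + k²
C(v(Z, J))*g = (-7 + (-6)²)*(7/27) = (-7 + 36)*(7/27) = 29*(7/27) = 203/27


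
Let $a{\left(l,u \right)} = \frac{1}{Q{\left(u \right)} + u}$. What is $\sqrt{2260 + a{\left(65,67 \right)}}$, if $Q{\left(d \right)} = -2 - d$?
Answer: $\frac{\sqrt{9038}}{2} \approx 47.534$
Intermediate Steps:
$a{\left(l,u \right)} = - \frac{1}{2}$ ($a{\left(l,u \right)} = \frac{1}{\left(-2 - u\right) + u} = \frac{1}{-2} = - \frac{1}{2}$)
$\sqrt{2260 + a{\left(65,67 \right)}} = \sqrt{2260 - \frac{1}{2}} = \sqrt{\frac{4519}{2}} = \frac{\sqrt{9038}}{2}$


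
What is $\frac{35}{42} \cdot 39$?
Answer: $\frac{65}{2} \approx 32.5$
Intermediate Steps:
$\frac{35}{42} \cdot 39 = 35 \cdot \frac{1}{42} \cdot 39 = \frac{5}{6} \cdot 39 = \frac{65}{2}$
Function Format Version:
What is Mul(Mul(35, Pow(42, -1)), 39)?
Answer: Rational(65, 2) ≈ 32.500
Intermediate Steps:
Mul(Mul(35, Pow(42, -1)), 39) = Mul(Mul(35, Rational(1, 42)), 39) = Mul(Rational(5, 6), 39) = Rational(65, 2)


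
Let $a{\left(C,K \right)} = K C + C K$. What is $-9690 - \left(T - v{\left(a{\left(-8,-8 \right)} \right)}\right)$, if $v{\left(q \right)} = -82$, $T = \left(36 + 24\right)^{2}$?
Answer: $-13372$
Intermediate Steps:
$a{\left(C,K \right)} = 2 C K$ ($a{\left(C,K \right)} = C K + C K = 2 C K$)
$T = 3600$ ($T = 60^{2} = 3600$)
$-9690 - \left(T - v{\left(a{\left(-8,-8 \right)} \right)}\right) = -9690 - \left(3600 - -82\right) = -9690 - \left(3600 + 82\right) = -9690 - 3682 = -13372$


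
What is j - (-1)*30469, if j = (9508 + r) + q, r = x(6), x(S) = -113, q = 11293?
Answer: 51157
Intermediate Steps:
r = -113
j = 20688 (j = (9508 - 113) + 11293 = 9395 + 11293 = 20688)
j - (-1)*30469 = 20688 - (-1)*30469 = 20688 - 1*(-30469) = 20688 + 30469 = 51157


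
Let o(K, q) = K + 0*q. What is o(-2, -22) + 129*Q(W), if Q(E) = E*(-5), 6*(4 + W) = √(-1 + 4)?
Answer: 2578 - 215*√3/2 ≈ 2391.8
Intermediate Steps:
W = -4 + √3/6 (W = -4 + √(-1 + 4)/6 = -4 + √3/6 ≈ -3.7113)
o(K, q) = K (o(K, q) = K + 0 = K)
Q(E) = -5*E
o(-2, -22) + 129*Q(W) = -2 + 129*(-5*(-4 + √3/6)) = -2 + 129*(20 - 5*√3/6) = -2 + (2580 - 215*√3/2) = 2578 - 215*√3/2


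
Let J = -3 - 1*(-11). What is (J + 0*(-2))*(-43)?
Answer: -344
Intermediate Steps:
J = 8 (J = -3 + 11 = 8)
(J + 0*(-2))*(-43) = (8 + 0*(-2))*(-43) = (8 + 0)*(-43) = 8*(-43) = -344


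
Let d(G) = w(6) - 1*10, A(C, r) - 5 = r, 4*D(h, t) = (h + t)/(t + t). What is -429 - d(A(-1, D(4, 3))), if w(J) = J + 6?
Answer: -431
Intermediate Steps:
D(h, t) = (h + t)/(8*t) (D(h, t) = ((h + t)/(t + t))/4 = ((h + t)/((2*t)))/4 = ((h + t)*(1/(2*t)))/4 = ((h + t)/(2*t))/4 = (h + t)/(8*t))
A(C, r) = 5 + r
w(J) = 6 + J
d(G) = 2 (d(G) = (6 + 6) - 1*10 = 12 - 10 = 2)
-429 - d(A(-1, D(4, 3))) = -429 - 1*2 = -429 - 2 = -431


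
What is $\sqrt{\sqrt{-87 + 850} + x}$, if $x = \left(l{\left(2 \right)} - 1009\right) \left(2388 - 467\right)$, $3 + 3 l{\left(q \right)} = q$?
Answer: $\frac{\sqrt{-17450364 + 9 \sqrt{763}}}{3} \approx 1392.4 i$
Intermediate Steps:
$l{\left(q \right)} = -1 + \frac{q}{3}$
$x = - \frac{5816788}{3}$ ($x = \left(\left(-1 + \frac{1}{3} \cdot 2\right) - 1009\right) \left(2388 - 467\right) = \left(\left(-1 + \frac{2}{3}\right) - 1009\right) 1921 = \left(- \frac{1}{3} - 1009\right) 1921 = \left(- \frac{3028}{3}\right) 1921 = - \frac{5816788}{3} \approx -1.9389 \cdot 10^{6}$)
$\sqrt{\sqrt{-87 + 850} + x} = \sqrt{\sqrt{-87 + 850} - \frac{5816788}{3}} = \sqrt{\sqrt{763} - \frac{5816788}{3}} = \sqrt{- \frac{5816788}{3} + \sqrt{763}}$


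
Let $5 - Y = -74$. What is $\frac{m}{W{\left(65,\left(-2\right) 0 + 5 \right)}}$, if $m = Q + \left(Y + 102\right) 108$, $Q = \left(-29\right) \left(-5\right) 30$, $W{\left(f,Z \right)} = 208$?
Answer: $\frac{11949}{104} \approx 114.89$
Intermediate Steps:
$Y = 79$ ($Y = 5 - -74 = 5 + 74 = 79$)
$Q = 4350$ ($Q = 145 \cdot 30 = 4350$)
$m = 23898$ ($m = 4350 + \left(79 + 102\right) 108 = 4350 + 181 \cdot 108 = 4350 + 19548 = 23898$)
$\frac{m}{W{\left(65,\left(-2\right) 0 + 5 \right)}} = \frac{23898}{208} = 23898 \cdot \frac{1}{208} = \frac{11949}{104}$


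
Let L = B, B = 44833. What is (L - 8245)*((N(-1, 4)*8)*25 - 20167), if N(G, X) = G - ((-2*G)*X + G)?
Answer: -796410996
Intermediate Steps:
L = 44833
N(G, X) = 2*G*X (N(G, X) = G - (-2*G*X + G) = G - (G - 2*G*X) = G + (-G + 2*G*X) = 2*G*X)
(L - 8245)*((N(-1, 4)*8)*25 - 20167) = (44833 - 8245)*(((2*(-1)*4)*8)*25 - 20167) = 36588*(-8*8*25 - 20167) = 36588*(-64*25 - 20167) = 36588*(-1600 - 20167) = 36588*(-21767) = -796410996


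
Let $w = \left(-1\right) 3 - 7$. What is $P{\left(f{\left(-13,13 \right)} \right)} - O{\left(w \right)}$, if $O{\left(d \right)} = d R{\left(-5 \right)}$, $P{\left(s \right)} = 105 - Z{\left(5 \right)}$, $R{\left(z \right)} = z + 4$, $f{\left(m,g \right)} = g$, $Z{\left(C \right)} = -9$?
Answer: $104$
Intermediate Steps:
$R{\left(z \right)} = 4 + z$
$P{\left(s \right)} = 114$ ($P{\left(s \right)} = 105 - -9 = 105 + 9 = 114$)
$w = -10$ ($w = -3 - 7 = -10$)
$O{\left(d \right)} = - d$ ($O{\left(d \right)} = d \left(4 - 5\right) = d \left(-1\right) = - d$)
$P{\left(f{\left(-13,13 \right)} \right)} - O{\left(w \right)} = 114 - \left(-1\right) \left(-10\right) = 114 - 10 = 104$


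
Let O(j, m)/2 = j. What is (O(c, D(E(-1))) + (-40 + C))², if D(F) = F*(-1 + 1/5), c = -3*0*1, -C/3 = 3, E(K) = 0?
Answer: 2401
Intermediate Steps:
C = -9 (C = -3*3 = -9)
c = 0 (c = 0*1 = 0)
D(F) = -4*F/5 (D(F) = F*(-1 + ⅕) = F*(-⅘) = -4*F/5)
O(j, m) = 2*j
(O(c, D(E(-1))) + (-40 + C))² = (2*0 + (-40 - 9))² = (0 - 49)² = (-49)² = 2401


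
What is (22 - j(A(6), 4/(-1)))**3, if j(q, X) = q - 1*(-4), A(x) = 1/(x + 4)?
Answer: 5735339/1000 ≈ 5735.3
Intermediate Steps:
A(x) = 1/(4 + x)
j(q, X) = 4 + q (j(q, X) = q + 4 = 4 + q)
(22 - j(A(6), 4/(-1)))**3 = (22 - (4 + 1/(4 + 6)))**3 = (22 - (4 + 1/10))**3 = (22 - 1*41/10)**3 = (22 - 41/10)**3 = (179/10)**3 = 5735339/1000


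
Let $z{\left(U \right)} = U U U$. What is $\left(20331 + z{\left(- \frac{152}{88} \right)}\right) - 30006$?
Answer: $- \frac{12884284}{1331} \approx -9680.2$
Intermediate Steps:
$z{\left(U \right)} = U^{3}$ ($z{\left(U \right)} = U^{2} U = U^{3}$)
$\left(20331 + z{\left(- \frac{152}{88} \right)}\right) - 30006 = \left(20331 + \left(- \frac{152}{88}\right)^{3}\right) - 30006 = \left(20331 + \left(\left(-152\right) \frac{1}{88}\right)^{3}\right) - 30006 = \left(20331 + \left(- \frac{19}{11}\right)^{3}\right) - 30006 = \left(20331 - \frac{6859}{1331}\right) - 30006 = \frac{27053702}{1331} - 30006 = - \frac{12884284}{1331}$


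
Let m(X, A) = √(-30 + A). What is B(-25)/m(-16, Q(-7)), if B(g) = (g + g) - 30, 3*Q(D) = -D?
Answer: 80*I*√249/83 ≈ 15.209*I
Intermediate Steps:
Q(D) = -D/3 (Q(D) = (-D)/3 = -D/3)
B(g) = -30 + 2*g (B(g) = 2*g - 30 = -30 + 2*g)
B(-25)/m(-16, Q(-7)) = (-30 + 2*(-25))/(√(-30 - ⅓*(-7))) = (-30 - 50)/(√(-30 + 7/3)) = -80*(-I*√249/83) = -(-80)*I*√249/83 = 80*I*√249/83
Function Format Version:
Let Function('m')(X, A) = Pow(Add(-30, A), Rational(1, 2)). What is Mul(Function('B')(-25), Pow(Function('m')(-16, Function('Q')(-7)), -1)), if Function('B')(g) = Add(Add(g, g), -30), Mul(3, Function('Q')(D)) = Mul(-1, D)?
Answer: Mul(Rational(80, 83), I, Pow(249, Rational(1, 2))) ≈ Mul(15.209, I)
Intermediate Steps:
Function('Q')(D) = Mul(Rational(-1, 3), D) (Function('Q')(D) = Mul(Rational(1, 3), Mul(-1, D)) = Mul(Rational(-1, 3), D))
Function('B')(g) = Add(-30, Mul(2, g)) (Function('B')(g) = Add(Mul(2, g), -30) = Add(-30, Mul(2, g)))
Mul(Function('B')(-25), Pow(Function('m')(-16, Function('Q')(-7)), -1)) = Mul(Add(-30, Mul(2, -25)), Pow(Pow(Add(-30, Mul(Rational(-1, 3), -7)), Rational(1, 2)), -1)) = Mul(Add(-30, -50), Pow(Pow(Add(-30, Rational(7, 3)), Rational(1, 2)), -1)) = Mul(-80, Pow(Pow(Rational(-83, 3), Rational(1, 2)), -1)) = Mul(-80, Pow(Mul(Rational(1, 3), I, Pow(249, Rational(1, 2))), -1)) = Mul(-80, Mul(Rational(-1, 83), I, Pow(249, Rational(1, 2)))) = Mul(Rational(80, 83), I, Pow(249, Rational(1, 2)))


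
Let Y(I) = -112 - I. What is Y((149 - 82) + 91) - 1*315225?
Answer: -315495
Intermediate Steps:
Y((149 - 82) + 91) - 1*315225 = (-112 - ((149 - 82) + 91)) - 1*315225 = (-112 - (67 + 91)) - 315225 = (-112 - 1*158) - 315225 = (-112 - 158) - 315225 = -270 - 315225 = -315495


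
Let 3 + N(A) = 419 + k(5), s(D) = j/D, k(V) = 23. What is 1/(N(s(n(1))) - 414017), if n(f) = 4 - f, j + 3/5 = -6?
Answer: -1/413578 ≈ -2.4179e-6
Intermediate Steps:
j = -33/5 (j = -⅗ - 6 = -33/5 ≈ -6.6000)
s(D) = -33/(5*D)
N(A) = 439 (N(A) = -3 + (419 + 23) = -3 + 442 = 439)
1/(N(s(n(1))) - 414017) = 1/(439 - 414017) = 1/(-413578) = -1/413578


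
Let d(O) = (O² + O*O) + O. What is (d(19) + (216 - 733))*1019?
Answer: 228256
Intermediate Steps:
d(O) = O + 2*O² (d(O) = (O² + O²) + O = 2*O² + O = O + 2*O²)
(d(19) + (216 - 733))*1019 = (19*(1 + 2*19) + (216 - 733))*1019 = (19*(1 + 38) - 517)*1019 = (19*39 - 517)*1019 = (741 - 517)*1019 = 224*1019 = 228256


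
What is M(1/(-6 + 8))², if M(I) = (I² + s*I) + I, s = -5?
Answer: 49/16 ≈ 3.0625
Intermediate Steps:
M(I) = I² - 4*I (M(I) = (I² - 5*I) + I = I² - 4*I)
M(1/(-6 + 8))² = ((-4 + 1/(-6 + 8))/(-6 + 8))² = ((-4 + 1/2)/2)² = ((-4 + ½)/2)² = ((½)*(-7/2))² = (-7/4)² = 49/16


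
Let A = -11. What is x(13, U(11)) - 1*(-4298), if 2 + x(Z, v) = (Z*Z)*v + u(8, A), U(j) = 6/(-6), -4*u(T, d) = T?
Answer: 4125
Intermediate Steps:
u(T, d) = -T/4
U(j) = -1 (U(j) = 6*(-1/6) = -1)
x(Z, v) = -4 + v*Z**2 (x(Z, v) = -2 + ((Z*Z)*v - 1/4*8) = -2 + (Z**2*v - 2) = -2 + (v*Z**2 - 2) = -2 + (-2 + v*Z**2) = -4 + v*Z**2)
x(13, U(11)) - 1*(-4298) = (-4 - 1*13**2) - 1*(-4298) = (-4 - 1*169) + 4298 = (-4 - 169) + 4298 = -173 + 4298 = 4125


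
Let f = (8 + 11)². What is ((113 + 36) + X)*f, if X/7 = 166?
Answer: 473271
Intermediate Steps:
f = 361 (f = 19² = 361)
X = 1162 (X = 7*166 = 1162)
((113 + 36) + X)*f = ((113 + 36) + 1162)*361 = (149 + 1162)*361 = 1311*361 = 473271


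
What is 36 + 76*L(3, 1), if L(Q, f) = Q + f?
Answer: 340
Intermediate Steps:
36 + 76*L(3, 1) = 36 + 76*(3 + 1) = 36 + 76*4 = 36 + 304 = 340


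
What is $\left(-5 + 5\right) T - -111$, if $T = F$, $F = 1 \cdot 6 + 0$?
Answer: $111$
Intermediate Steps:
$F = 6$ ($F = 6 + 0 = 6$)
$T = 6$
$\left(-5 + 5\right) T - -111 = \left(-5 + 5\right) 6 - -111 = 0 \cdot 6 + 111 = 0 + 111 = 111$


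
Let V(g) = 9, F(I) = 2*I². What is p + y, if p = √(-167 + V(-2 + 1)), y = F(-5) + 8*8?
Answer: 114 + I*√158 ≈ 114.0 + 12.57*I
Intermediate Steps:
y = 114 (y = 2*(-5)² + 8*8 = 2*25 + 64 = 50 + 64 = 114)
p = I*√158 (p = √(-167 + 9) = √(-158) = I*√158 ≈ 12.57*I)
p + y = I*√158 + 114 = 114 + I*√158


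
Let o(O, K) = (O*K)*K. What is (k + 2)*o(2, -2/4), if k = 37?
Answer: 39/2 ≈ 19.500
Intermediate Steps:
o(O, K) = O*K² (o(O, K) = (K*O)*K = O*K²)
(k + 2)*o(2, -2/4) = (37 + 2)*(2*(-2/4)²) = 39*(2*(-2*¼)²) = 39*(2*(-½)²) = 39*(2*(¼)) = 39*(½) = 39/2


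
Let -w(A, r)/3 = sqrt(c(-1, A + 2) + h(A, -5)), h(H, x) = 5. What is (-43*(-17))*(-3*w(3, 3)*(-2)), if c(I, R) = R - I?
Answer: -13158*sqrt(11) ≈ -43640.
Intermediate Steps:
w(A, r) = -3*sqrt(8 + A) (w(A, r) = -3*sqrt(((A + 2) - 1*(-1)) + 5) = -3*sqrt(((2 + A) + 1) + 5) = -3*sqrt((3 + A) + 5) = -3*sqrt(8 + A))
(-43*(-17))*(-3*w(3, 3)*(-2)) = (-43*(-17))*(-(-9)*sqrt(8 + 3)*(-2)) = 731*(-(-9)*sqrt(11)*(-2)) = 731*((9*sqrt(11))*(-2)) = 731*(-18*sqrt(11)) = -13158*sqrt(11)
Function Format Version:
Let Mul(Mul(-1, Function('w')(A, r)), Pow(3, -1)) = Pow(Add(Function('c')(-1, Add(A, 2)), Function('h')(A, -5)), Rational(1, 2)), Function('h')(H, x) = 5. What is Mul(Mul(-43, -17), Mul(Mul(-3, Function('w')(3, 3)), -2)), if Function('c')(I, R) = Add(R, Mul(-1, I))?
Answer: Mul(-13158, Pow(11, Rational(1, 2))) ≈ -43640.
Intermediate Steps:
Function('w')(A, r) = Mul(-3, Pow(Add(8, A), Rational(1, 2))) (Function('w')(A, r) = Mul(-3, Pow(Add(Add(Add(A, 2), Mul(-1, -1)), 5), Rational(1, 2))) = Mul(-3, Pow(Add(Add(Add(2, A), 1), 5), Rational(1, 2))) = Mul(-3, Pow(Add(Add(3, A), 5), Rational(1, 2))) = Mul(-3, Pow(Add(8, A), Rational(1, 2))))
Mul(Mul(-43, -17), Mul(Mul(-3, Function('w')(3, 3)), -2)) = Mul(Mul(-43, -17), Mul(Mul(-3, Mul(-3, Pow(Add(8, 3), Rational(1, 2)))), -2)) = Mul(731, Mul(Mul(-3, Mul(-3, Pow(11, Rational(1, 2)))), -2)) = Mul(731, Mul(Mul(9, Pow(11, Rational(1, 2))), -2)) = Mul(731, Mul(-18, Pow(11, Rational(1, 2)))) = Mul(-13158, Pow(11, Rational(1, 2)))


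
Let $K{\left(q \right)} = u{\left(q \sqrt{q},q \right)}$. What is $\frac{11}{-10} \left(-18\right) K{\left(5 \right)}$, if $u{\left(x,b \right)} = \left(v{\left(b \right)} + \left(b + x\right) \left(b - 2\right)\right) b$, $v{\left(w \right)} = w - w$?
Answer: $1485 + 1485 \sqrt{5} \approx 4805.6$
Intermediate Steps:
$v{\left(w \right)} = 0$
$u{\left(x,b \right)} = b \left(-2 + b\right) \left(b + x\right)$ ($u{\left(x,b \right)} = \left(0 + \left(b + x\right) \left(b - 2\right)\right) b = \left(0 + \left(b + x\right) \left(-2 + b\right)\right) b = \left(0 + \left(-2 + b\right) \left(b + x\right)\right) b = \left(-2 + b\right) \left(b + x\right) b = b \left(-2 + b\right) \left(b + x\right)$)
$K{\left(q \right)} = q \left(q^{2} + q^{\frac{5}{2}} - 2 q - 2 q^{\frac{3}{2}}\right)$ ($K{\left(q \right)} = q \left(q^{2} - 2 q - 2 q \sqrt{q} + q q \sqrt{q}\right) = q \left(q^{2} - 2 q - 2 q^{\frac{3}{2}} + q q^{\frac{3}{2}}\right) = q \left(q^{2} - 2 q - 2 q^{\frac{3}{2}} + q^{\frac{5}{2}}\right) = q \left(q^{2} + q^{\frac{5}{2}} - 2 q - 2 q^{\frac{3}{2}}\right)$)
$\frac{11}{-10} \left(-18\right) K{\left(5 \right)} = \frac{11}{-10} \left(-18\right) 5 \left(5^{2} + 5^{\frac{5}{2}} - 10 - 2 \cdot 5^{\frac{3}{2}}\right) = 11 \left(- \frac{1}{10}\right) \left(-18\right) 5 \left(25 + 25 \sqrt{5} - 10 - 2 \cdot 5 \sqrt{5}\right) = \left(- \frac{11}{10}\right) \left(-18\right) 5 \left(25 + 25 \sqrt{5} - 10 - 10 \sqrt{5}\right) = \frac{99 \cdot 5 \left(15 + 15 \sqrt{5}\right)}{5} = \frac{99 \left(75 + 75 \sqrt{5}\right)}{5} = 1485 + 1485 \sqrt{5}$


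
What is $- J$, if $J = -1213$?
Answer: $1213$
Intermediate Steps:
$- J = \left(-1\right) \left(-1213\right) = 1213$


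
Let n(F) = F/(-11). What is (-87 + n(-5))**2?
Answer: 906304/121 ≈ 7490.1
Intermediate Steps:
n(F) = -F/11 (n(F) = F*(-1/11) = -F/11)
(-87 + n(-5))**2 = (-87 - 1/11*(-5))**2 = (-87 + 5/11)**2 = (-952/11)**2 = 906304/121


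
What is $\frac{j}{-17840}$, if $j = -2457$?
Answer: $\frac{2457}{17840} \approx 0.13772$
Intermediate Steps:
$\frac{j}{-17840} = - \frac{2457}{-17840} = \left(-2457\right) \left(- \frac{1}{17840}\right) = \frac{2457}{17840}$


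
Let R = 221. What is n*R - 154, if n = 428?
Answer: 94434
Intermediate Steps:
n*R - 154 = 428*221 - 154 = 94588 - 154 = 94434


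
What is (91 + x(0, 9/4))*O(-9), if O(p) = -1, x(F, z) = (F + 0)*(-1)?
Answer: -91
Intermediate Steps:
x(F, z) = -F (x(F, z) = F*(-1) = -F)
(91 + x(0, 9/4))*O(-9) = (91 - 1*0)*(-1) = (91 + 0)*(-1) = 91*(-1) = -91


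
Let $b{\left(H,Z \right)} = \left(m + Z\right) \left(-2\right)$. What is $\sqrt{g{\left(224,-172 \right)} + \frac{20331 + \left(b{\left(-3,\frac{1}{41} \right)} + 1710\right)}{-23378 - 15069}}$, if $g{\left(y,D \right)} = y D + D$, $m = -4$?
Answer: $\frac{i \sqrt{96163448593594589}}{1576327} \approx 196.72 i$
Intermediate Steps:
$b{\left(H,Z \right)} = 8 - 2 Z$ ($b{\left(H,Z \right)} = \left(-4 + Z\right) \left(-2\right) = 8 - 2 Z$)
$g{\left(y,D \right)} = D + D y$ ($g{\left(y,D \right)} = D y + D = D + D y$)
$\sqrt{g{\left(224,-172 \right)} + \frac{20331 + \left(b{\left(-3,\frac{1}{41} \right)} + 1710\right)}{-23378 - 15069}} = \sqrt{- 172 \left(1 + 224\right) + \frac{20331 + \left(\left(8 - \frac{2}{41}\right) + 1710\right)}{-23378 - 15069}} = \sqrt{\left(-172\right) 225 + \frac{20331 + \left(\left(8 - \frac{2}{41}\right) + 1710\right)}{-38447}} = \sqrt{-38700 + \left(20331 + \left(\left(8 - \frac{2}{41}\right) + 1710\right)\right) \left(- \frac{1}{38447}\right)} = \sqrt{-38700 + \left(20331 + \left(\frac{326}{41} + 1710\right)\right) \left(- \frac{1}{38447}\right)} = \sqrt{-38700 + \left(20331 + \frac{70436}{41}\right) \left(- \frac{1}{38447}\right)} = \sqrt{-38700 + \frac{904007}{41} \left(- \frac{1}{38447}\right)} = \sqrt{-38700 - \frac{904007}{1576327}} = \sqrt{- \frac{61004758907}{1576327}} = \frac{i \sqrt{96163448593594589}}{1576327}$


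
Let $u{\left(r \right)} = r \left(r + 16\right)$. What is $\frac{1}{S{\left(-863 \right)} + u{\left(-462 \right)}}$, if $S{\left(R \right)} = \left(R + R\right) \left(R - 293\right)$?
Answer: $\frac{1}{2201308} \approx 4.5428 \cdot 10^{-7}$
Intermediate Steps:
$S{\left(R \right)} = 2 R \left(-293 + R\right)$
$u{\left(r \right)} = r \left(16 + r\right)$
$\frac{1}{S{\left(-863 \right)} + u{\left(-462 \right)}} = \frac{1}{2 \left(-863\right) \left(-293 - 863\right) - 462 \left(16 - 462\right)} = \frac{1}{2 \left(-863\right) \left(-1156\right) - -206052} = \frac{1}{1995256 + 206052} = \frac{1}{2201308}$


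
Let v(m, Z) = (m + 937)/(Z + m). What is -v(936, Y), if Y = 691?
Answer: -1873/1627 ≈ -1.1512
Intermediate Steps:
v(m, Z) = (937 + m)/(Z + m)
-v(936, Y) = -(937 + 936)/(691 + 936) = -1873/1627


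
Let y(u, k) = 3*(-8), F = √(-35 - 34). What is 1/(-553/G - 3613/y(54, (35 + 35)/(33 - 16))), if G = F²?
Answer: 552/87523 ≈ 0.0063069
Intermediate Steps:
F = I*√69 (F = √(-69) = I*√69 ≈ 8.3066*I)
y(u, k) = -24
G = -69 (G = (I*√69)² = -69)
1/(-553/G - 3613/y(54, (35 + 35)/(33 - 16))) = 1/(-553/(-69) - 3613/(-24)) = 1/(-553*(-1/69) - 3613*(-1/24)) = 1/(553/69 + 3613/24) = 1/(87523/552) = 552/87523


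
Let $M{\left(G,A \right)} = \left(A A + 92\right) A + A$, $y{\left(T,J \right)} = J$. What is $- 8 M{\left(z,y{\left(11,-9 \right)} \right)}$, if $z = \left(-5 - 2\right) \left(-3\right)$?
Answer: $12528$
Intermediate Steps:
$z = 21$ ($z = \left(-7\right) \left(-3\right) = 21$)
$M{\left(G,A \right)} = A + A \left(92 + A^{2}\right)$ ($M{\left(G,A \right)} = \left(A^{2} + 92\right) A + A = \left(92 + A^{2}\right) A + A = A \left(92 + A^{2}\right) + A = A + A \left(92 + A^{2}\right)$)
$- 8 M{\left(z,y{\left(11,-9 \right)} \right)} = - 8 \left(- 9 \left(93 + \left(-9\right)^{2}\right)\right) = - 8 \left(- 9 \left(93 + 81\right)\right) = - 8 \left(\left(-9\right) 174\right) = \left(-8\right) \left(-1566\right) = 12528$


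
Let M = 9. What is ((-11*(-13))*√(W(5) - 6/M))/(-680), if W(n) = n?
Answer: -143*√39/2040 ≈ -0.43776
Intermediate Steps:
((-11*(-13))*√(W(5) - 6/M))/(-680) = ((-11*(-13))*√(5 - 6/9))/(-680) = (143*√(5 - 6*⅑))*(-1/680) = (143*√(5 - ⅔))*(-1/680) = (143*√(13/3))*(-1/680) = (143*(√39/3))*(-1/680) = (143*√39/3)*(-1/680) = -143*√39/2040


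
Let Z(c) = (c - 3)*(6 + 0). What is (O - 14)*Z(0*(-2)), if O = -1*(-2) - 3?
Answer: 270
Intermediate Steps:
O = -1 (O = 2 - 3 = -1)
Z(c) = -18 + 6*c (Z(c) = (-3 + c)*6 = -18 + 6*c)
(O - 14)*Z(0*(-2)) = (-1 - 14)*(-18 + 6*(0*(-2))) = -15*(-18 + 6*0) = -15*(-18 + 0) = -15*(-18) = 270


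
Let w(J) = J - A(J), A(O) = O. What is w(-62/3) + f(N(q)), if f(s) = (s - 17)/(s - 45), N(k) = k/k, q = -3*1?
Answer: 4/11 ≈ 0.36364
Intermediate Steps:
q = -3
N(k) = 1
f(s) = (-17 + s)/(-45 + s)
w(J) = 0 (w(J) = J - J = 0)
w(-62/3) + f(N(q)) = 0 + (-17 + 1)/(-45 + 1) = 0 - 16/(-44) = 0 - 1/44*(-16) = 0 + 4/11 = 4/11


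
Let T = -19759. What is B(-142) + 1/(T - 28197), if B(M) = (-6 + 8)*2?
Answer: 191823/47956 ≈ 4.0000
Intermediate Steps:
B(M) = 4 (B(M) = 2*2 = 4)
B(-142) + 1/(T - 28197) = 4 + 1/(-19759 - 28197) = 4 + 1/(-47956) = 4 - 1/47956 = 191823/47956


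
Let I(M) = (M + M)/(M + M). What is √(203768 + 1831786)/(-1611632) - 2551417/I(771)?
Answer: -2551417 - √2035554/1611632 ≈ -2.5514e+6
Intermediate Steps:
I(M) = 1 (I(M) = (2*M)/((2*M)) = (2*M)*(1/(2*M)) = 1)
√(203768 + 1831786)/(-1611632) - 2551417/I(771) = √(203768 + 1831786)/(-1611632) - 2551417/1 = √2035554*(-1/1611632) - 2551417*1 = -√2035554/1611632 - 2551417 = -2551417 - √2035554/1611632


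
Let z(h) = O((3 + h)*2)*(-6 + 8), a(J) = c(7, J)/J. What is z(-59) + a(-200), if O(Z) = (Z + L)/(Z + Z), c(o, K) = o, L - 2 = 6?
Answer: 1251/1400 ≈ 0.89357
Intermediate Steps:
L = 8 (L = 2 + 6 = 8)
a(J) = 7/J
O(Z) = (8 + Z)/(2*Z) (O(Z) = (Z + 8)/(Z + Z) = (8 + Z)/((2*Z)) = (8 + Z)*(1/(2*Z)) = (8 + Z)/(2*Z))
z(h) = (14 + 2*h)/(6 + 2*h) (z(h) = ((8 + (3 + h)*2)/(2*(((3 + h)*2))))*(-6 + 8) = ((8 + (6 + 2*h))/(2*(6 + 2*h)))*2 = ((14 + 2*h)/(2*(6 + 2*h)))*2 = (14 + 2*h)/(6 + 2*h))
z(-59) + a(-200) = (7 - 59)/(3 - 59) + 7/(-200) = -52/(-56) + 7*(-1/200) = -1/56*(-52) - 7/200 = 13/14 - 7/200 = 1251/1400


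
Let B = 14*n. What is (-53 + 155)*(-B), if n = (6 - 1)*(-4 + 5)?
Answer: -7140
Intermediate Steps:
n = 5 (n = 5*1 = 5)
B = 70 (B = 14*5 = 70)
(-53 + 155)*(-B) = (-53 + 155)*(-1*70) = 102*(-70) = -7140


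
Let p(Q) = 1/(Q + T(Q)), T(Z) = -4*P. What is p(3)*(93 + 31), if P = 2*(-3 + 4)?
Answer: -124/5 ≈ -24.800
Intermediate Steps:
P = 2 (P = 2*1 = 2)
T(Z) = -8 (T(Z) = -4*2 = -8)
p(Q) = 1/(-8 + Q) (p(Q) = 1/(Q - 8) = 1/(-8 + Q))
p(3)*(93 + 31) = (93 + 31)/(-8 + 3) = 124/(-5) = -1/5*124 = -124/5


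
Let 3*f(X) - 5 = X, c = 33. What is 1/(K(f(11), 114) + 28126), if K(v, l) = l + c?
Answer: 1/28273 ≈ 3.5369e-5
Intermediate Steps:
f(X) = 5/3 + X/3
K(v, l) = 33 + l (K(v, l) = l + 33 = 33 + l)
1/(K(f(11), 114) + 28126) = 1/((33 + 114) + 28126) = 1/(147 + 28126) = 1/28273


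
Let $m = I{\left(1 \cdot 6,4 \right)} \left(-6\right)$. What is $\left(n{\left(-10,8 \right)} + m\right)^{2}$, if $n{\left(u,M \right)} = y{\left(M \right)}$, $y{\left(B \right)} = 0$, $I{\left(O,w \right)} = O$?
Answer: $1296$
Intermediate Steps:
$n{\left(u,M \right)} = 0$
$m = -36$ ($m = 1 \cdot 6 \left(-6\right) = 6 \left(-6\right) = -36$)
$\left(n{\left(-10,8 \right)} + m\right)^{2} = \left(0 - 36\right)^{2} = \left(-36\right)^{2} = 1296$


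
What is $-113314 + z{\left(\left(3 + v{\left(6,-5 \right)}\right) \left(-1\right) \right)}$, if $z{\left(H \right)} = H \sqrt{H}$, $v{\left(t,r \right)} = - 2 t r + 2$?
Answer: $-113314 - 65 i \sqrt{65} \approx -1.1331 \cdot 10^{5} - 524.05 i$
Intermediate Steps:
$v{\left(t,r \right)} = 2 - 2 r t$ ($v{\left(t,r \right)} = - 2 r t + 2 = 2 - 2 r t$)
$z{\left(H \right)} = H^{\frac{3}{2}}$
$-113314 + z{\left(\left(3 + v{\left(6,-5 \right)}\right) \left(-1\right) \right)} = -113314 + \left(\left(3 - \left(-2 - 60\right)\right) \left(-1\right)\right)^{\frac{3}{2}} = -113314 + \left(\left(3 + \left(2 + 60\right)\right) \left(-1\right)\right)^{\frac{3}{2}} = -113314 + \left(\left(3 + 62\right) \left(-1\right)\right)^{\frac{3}{2}} = -113314 + \left(65 \left(-1\right)\right)^{\frac{3}{2}} = -113314 + \left(-65\right)^{\frac{3}{2}} = -113314 - 65 i \sqrt{65}$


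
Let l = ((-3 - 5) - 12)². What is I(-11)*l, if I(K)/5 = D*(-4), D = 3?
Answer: -24000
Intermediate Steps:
I(K) = -60 (I(K) = 5*(3*(-4)) = 5*(-12) = -60)
l = 400 (l = (-8 - 12)² = (-20)² = 400)
I(-11)*l = -60*400 = -24000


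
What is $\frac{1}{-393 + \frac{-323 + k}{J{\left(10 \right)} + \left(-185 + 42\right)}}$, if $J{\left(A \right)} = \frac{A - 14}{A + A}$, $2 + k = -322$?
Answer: $- \frac{716}{278153} \approx -0.0025741$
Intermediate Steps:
$k = -324$ ($k = -2 - 322 = -324$)
$J{\left(A \right)} = \frac{-14 + A}{2 A}$
$\frac{1}{-393 + \frac{-323 + k}{J{\left(10 \right)} + \left(-185 + 42\right)}} = \frac{1}{-393 + \frac{-323 - 324}{\frac{-14 + 10}{2 \cdot 10} + \left(-185 + 42\right)}} = \frac{1}{-393 - \frac{647}{\frac{1}{2} \cdot \frac{1}{10} \left(-4\right) - 143}} = \frac{1}{-393 - \frac{647}{- \frac{1}{5} - 143}} = \frac{1}{-393 - \frac{647}{- \frac{716}{5}}} = \frac{1}{-393 - - \frac{3235}{716}} = \frac{1}{-393 + \frac{3235}{716}} = \frac{1}{- \frac{278153}{716}} = - \frac{716}{278153}$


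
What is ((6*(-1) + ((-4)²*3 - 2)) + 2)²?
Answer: 1764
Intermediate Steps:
((6*(-1) + ((-4)²*3 - 2)) + 2)² = ((-6 + (16*3 - 2)) + 2)² = ((-6 + (48 - 2)) + 2)² = ((-6 + 46) + 2)² = (40 + 2)² = 42² = 1764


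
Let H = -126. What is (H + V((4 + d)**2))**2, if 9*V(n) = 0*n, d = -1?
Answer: 15876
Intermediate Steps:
V(n) = 0 (V(n) = (0*n)/9 = (1/9)*0 = 0)
(H + V((4 + d)**2))**2 = (-126 + 0)**2 = (-126)**2 = 15876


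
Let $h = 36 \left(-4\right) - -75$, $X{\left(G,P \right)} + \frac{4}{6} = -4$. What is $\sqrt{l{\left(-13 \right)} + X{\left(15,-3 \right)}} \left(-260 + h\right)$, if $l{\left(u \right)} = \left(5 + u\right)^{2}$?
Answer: $- \frac{329 \sqrt{534}}{3} \approx -2534.2$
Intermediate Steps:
$X{\left(G,P \right)} = - \frac{14}{3}$ ($X{\left(G,P \right)} = - \frac{2}{3} - 4 = - \frac{14}{3}$)
$h = -69$ ($h = -144 + 75 = -69$)
$\sqrt{l{\left(-13 \right)} + X{\left(15,-3 \right)}} \left(-260 + h\right) = \sqrt{\left(5 - 13\right)^{2} - \frac{14}{3}} \left(-260 - 69\right) = \sqrt{\left(-8\right)^{2} - \frac{14}{3}} \left(-329\right) = \sqrt{64 - \frac{14}{3}} \left(-329\right) = \sqrt{\frac{178}{3}} \left(-329\right) = \frac{\sqrt{534}}{3} \left(-329\right) = - \frac{329 \sqrt{534}}{3}$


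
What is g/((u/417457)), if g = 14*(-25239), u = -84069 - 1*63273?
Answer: 24584460187/24557 ≈ 1.0011e+6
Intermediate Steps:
u = -147342 (u = -84069 - 63273 = -147342)
g = -353346
g/((u/417457)) = -353346/((-147342/417457)) = -353346/((-147342*1/417457)) = -353346/(-147342/417457) = -353346*(-417457/147342) = 24584460187/24557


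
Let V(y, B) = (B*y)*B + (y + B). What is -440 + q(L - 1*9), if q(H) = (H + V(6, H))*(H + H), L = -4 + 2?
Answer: -16060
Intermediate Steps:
L = -2
V(y, B) = B + y + y*B² (V(y, B) = y*B² + (B + y) = B + y + y*B²)
q(H) = 2*H*(6 + 2*H + 6*H²) (q(H) = (H + (H + 6 + 6*H²))*(H + H) = (H + (6 + H + 6*H²))*(2*H) = (6 + 2*H + 6*H²)*(2*H) = 2*H*(6 + 2*H + 6*H²))
-440 + q(L - 1*9) = -440 + 4*(-2 - 1*9)*(3 + (-2 - 1*9) + 3*(-2 - 1*9)²) = -440 + 4*(-2 - 9)*(3 + (-2 - 9) + 3*(-2 - 9)²) = -440 + 4*(-11)*(3 - 11 + 3*(-11)²) = -440 + 4*(-11)*(3 - 11 + 3*121) = -440 + 4*(-11)*(3 - 11 + 363) = -440 + 4*(-11)*355 = -440 - 15620 = -16060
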